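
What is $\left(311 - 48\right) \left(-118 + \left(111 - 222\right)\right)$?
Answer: $-60227$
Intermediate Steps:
$\left(311 - 48\right) \left(-118 + \left(111 - 222\right)\right) = 263 \left(-118 - 111\right) = 263 \left(-229\right) = -60227$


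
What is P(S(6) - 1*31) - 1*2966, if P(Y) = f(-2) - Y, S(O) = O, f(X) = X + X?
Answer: -2945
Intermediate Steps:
f(X) = 2*X
P(Y) = -4 - Y (P(Y) = 2*(-2) - Y = -4 - Y)
P(S(6) - 1*31) - 1*2966 = (-4 - (6 - 1*31)) - 1*2966 = (-4 - (6 - 31)) - 2966 = (-4 - 1*(-25)) - 2966 = (-4 + 25) - 2966 = 21 - 2966 = -2945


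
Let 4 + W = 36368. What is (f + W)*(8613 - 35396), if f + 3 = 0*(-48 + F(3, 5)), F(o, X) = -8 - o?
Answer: -973856663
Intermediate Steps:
W = 36364 (W = -4 + 36368 = 36364)
f = -3 (f = -3 + 0*(-48 + (-8 - 1*3)) = -3 + 0*(-48 + (-8 - 3)) = -3 + 0*(-48 - 11) = -3 + 0*(-59) = -3 + 0 = -3)
(f + W)*(8613 - 35396) = (-3 + 36364)*(8613 - 35396) = 36361*(-26783) = -973856663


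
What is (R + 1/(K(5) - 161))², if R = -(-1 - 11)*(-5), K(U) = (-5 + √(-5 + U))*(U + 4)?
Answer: 152794321/42436 ≈ 3600.6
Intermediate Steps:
K(U) = (-5 + √(-5 + U))*(4 + U)
R = -60 (R = -(-12)*(-5) = -1*60 = -60)
(R + 1/(K(5) - 161))² = (-60 + 1/((-20 - 5*5 + 4*√(-5 + 5) + 5*√(-5 + 5)) - 161))² = (-60 + 1/((-20 - 25 + 4*√0 + 5*√0) - 161))² = (-60 + 1/((-20 - 25 + 4*0 + 5*0) - 161))² = (-60 + 1/((-20 - 25 + 0 + 0) - 161))² = (-60 + 1/(-45 - 161))² = (-60 + 1/(-206))² = (-60 - 1/206)² = (-12361/206)² = 152794321/42436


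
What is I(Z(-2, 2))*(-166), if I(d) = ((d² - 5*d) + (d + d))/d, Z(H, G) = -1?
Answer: 664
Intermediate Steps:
I(d) = (d² - 3*d)/d (I(d) = ((d² - 5*d) + 2*d)/d = (d² - 3*d)/d)
I(Z(-2, 2))*(-166) = (-3 - 1)*(-166) = -4*(-166) = 664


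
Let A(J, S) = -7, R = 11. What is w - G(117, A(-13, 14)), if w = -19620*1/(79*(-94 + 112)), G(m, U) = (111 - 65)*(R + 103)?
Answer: -415366/79 ≈ -5257.8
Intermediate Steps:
G(m, U) = 5244 (G(m, U) = (111 - 65)*(11 + 103) = 46*114 = 5244)
w = -1090/79 (w = -19620/(79*18) = -19620/1422 = -19620*1/1422 = -1090/79 ≈ -13.797)
w - G(117, A(-13, 14)) = -1090/79 - 1*5244 = -1090/79 - 5244 = -415366/79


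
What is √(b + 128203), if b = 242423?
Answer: √370626 ≈ 608.79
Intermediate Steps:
√(b + 128203) = √(242423 + 128203) = √370626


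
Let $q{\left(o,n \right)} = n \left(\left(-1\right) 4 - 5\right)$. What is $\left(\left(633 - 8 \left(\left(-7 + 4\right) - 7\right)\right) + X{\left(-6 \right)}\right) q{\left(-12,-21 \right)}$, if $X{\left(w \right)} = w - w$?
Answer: $134757$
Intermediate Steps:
$X{\left(w \right)} = 0$
$q{\left(o,n \right)} = - 9 n$ ($q{\left(o,n \right)} = n \left(-4 - 5\right) = n \left(-9\right) = - 9 n$)
$\left(\left(633 - 8 \left(\left(-7 + 4\right) - 7\right)\right) + X{\left(-6 \right)}\right) q{\left(-12,-21 \right)} = \left(\left(633 - 8 \left(\left(-7 + 4\right) - 7\right)\right) + 0\right) \left(\left(-9\right) \left(-21\right)\right) = \left(\left(633 - 8 \left(-3 - 7\right)\right) + 0\right) 189 = \left(\left(633 - -80\right) + 0\right) 189 = \left(\left(633 + 80\right) + 0\right) 189 = \left(713 + 0\right) 189 = 713 \cdot 189 = 134757$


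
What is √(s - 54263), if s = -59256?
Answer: I*√113519 ≈ 336.93*I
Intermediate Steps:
√(s - 54263) = √(-59256 - 54263) = √(-113519) = I*√113519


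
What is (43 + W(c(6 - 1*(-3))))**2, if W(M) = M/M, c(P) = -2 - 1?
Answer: 1936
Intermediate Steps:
c(P) = -3
W(M) = 1
(43 + W(c(6 - 1*(-3))))**2 = (43 + 1)**2 = 44**2 = 1936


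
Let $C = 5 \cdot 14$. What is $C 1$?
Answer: $70$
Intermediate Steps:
$C = 70$
$C 1 = 70 \cdot 1 = 70$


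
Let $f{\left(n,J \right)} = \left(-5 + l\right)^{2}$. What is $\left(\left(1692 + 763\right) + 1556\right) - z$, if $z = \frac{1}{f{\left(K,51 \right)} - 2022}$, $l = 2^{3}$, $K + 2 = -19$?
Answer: $\frac{8074144}{2013} \approx 4011.0$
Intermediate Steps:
$K = -21$ ($K = -2 - 19 = -21$)
$l = 8$
$f{\left(n,J \right)} = 9$ ($f{\left(n,J \right)} = \left(-5 + 8\right)^{2} = 3^{2} = 9$)
$z = - \frac{1}{2013}$ ($z = \frac{1}{9 - 2022} = \frac{1}{-2013} = - \frac{1}{2013} \approx -0.00049677$)
$\left(\left(1692 + 763\right) + 1556\right) - z = \left(\left(1692 + 763\right) + 1556\right) - - \frac{1}{2013} = \left(2455 + 1556\right) + \frac{1}{2013} = 4011 + \frac{1}{2013} = \frac{8074144}{2013}$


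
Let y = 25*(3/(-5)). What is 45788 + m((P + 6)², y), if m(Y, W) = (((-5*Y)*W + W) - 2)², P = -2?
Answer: 1445277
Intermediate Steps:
y = -15 (y = 25*(3*(-⅕)) = 25*(-⅗) = -15)
m(Y, W) = (-2 + W - 5*W*Y)² (m(Y, W) = ((-5*W*Y + W) - 2)² = ((W - 5*W*Y) - 2)² = (-2 + W - 5*W*Y)²)
45788 + m((P + 6)², y) = 45788 + (2 - 1*(-15) + 5*(-15)*(-2 + 6)²)² = 45788 + (2 + 15 + 5*(-15)*4²)² = 45788 + (2 + 15 + 5*(-15)*16)² = 45788 + (2 + 15 - 1200)² = 45788 + (-1183)² = 45788 + 1399489 = 1445277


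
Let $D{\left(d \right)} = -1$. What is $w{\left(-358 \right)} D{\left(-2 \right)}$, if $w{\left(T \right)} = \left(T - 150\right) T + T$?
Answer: $-181506$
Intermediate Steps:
$w{\left(T \right)} = T + T \left(-150 + T\right)$ ($w{\left(T \right)} = \left(-150 + T\right) T + T = T \left(-150 + T\right) + T = T + T \left(-150 + T\right)$)
$w{\left(-358 \right)} D{\left(-2 \right)} = - 358 \left(-149 - 358\right) \left(-1\right) = \left(-358\right) \left(-507\right) \left(-1\right) = 181506 \left(-1\right) = -181506$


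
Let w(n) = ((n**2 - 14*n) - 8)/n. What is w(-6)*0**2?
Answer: 0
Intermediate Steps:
w(n) = (-8 + n**2 - 14*n)/n
w(-6)*0**2 = (-14 - 6 - 8/(-6))*0**2 = (-14 - 6 - 8*(-1/6))*0 = (-14 - 6 + 4/3)*0 = -56/3*0 = 0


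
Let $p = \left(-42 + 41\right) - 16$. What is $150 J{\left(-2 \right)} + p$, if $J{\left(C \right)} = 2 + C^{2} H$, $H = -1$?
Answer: $-317$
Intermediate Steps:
$J{\left(C \right)} = 2 - C^{2}$ ($J{\left(C \right)} = 2 + C^{2} \left(-1\right) = 2 - C^{2}$)
$p = -17$ ($p = -1 - 16 = -17$)
$150 J{\left(-2 \right)} + p = 150 \left(2 - \left(-2\right)^{2}\right) - 17 = 150 \left(2 - 4\right) - 17 = 150 \left(-2\right) - 17 = -300 - 17 = -317$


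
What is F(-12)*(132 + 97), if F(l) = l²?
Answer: 32976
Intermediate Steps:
F(-12)*(132 + 97) = (-12)²*(132 + 97) = 144*229 = 32976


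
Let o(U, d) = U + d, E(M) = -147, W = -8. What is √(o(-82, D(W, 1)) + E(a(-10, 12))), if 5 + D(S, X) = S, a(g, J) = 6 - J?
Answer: 11*I*√2 ≈ 15.556*I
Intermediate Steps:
D(S, X) = -5 + S
√(o(-82, D(W, 1)) + E(a(-10, 12))) = √((-82 + (-5 - 8)) - 147) = √((-82 - 13) - 147) = √(-95 - 147) = √(-242) = 11*I*√2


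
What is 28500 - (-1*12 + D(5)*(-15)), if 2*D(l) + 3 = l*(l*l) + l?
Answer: 58929/2 ≈ 29465.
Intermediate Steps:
D(l) = -3/2 + l/2 + l³/2 (D(l) = -3/2 + (l*(l*l) + l)/2 = -3/2 + (l*l² + l)/2 = -3/2 + (l³ + l)/2 = -3/2 + (l + l³)/2 = -3/2 + (l/2 + l³/2) = -3/2 + l/2 + l³/2)
28500 - (-1*12 + D(5)*(-15)) = 28500 - (-1*12 + (-3/2 + (½)*5 + (½)*5³)*(-15)) = 28500 - (-12 + (-3/2 + 5/2 + (½)*125)*(-15)) = 28500 - (-12 + (-3/2 + 5/2 + 125/2)*(-15)) = 28500 - (-12 + (127/2)*(-15)) = 28500 - (-12 - 1905/2) = 28500 - 1*(-1929/2) = 28500 + 1929/2 = 58929/2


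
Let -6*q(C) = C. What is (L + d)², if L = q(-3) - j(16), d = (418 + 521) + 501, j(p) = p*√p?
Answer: 7579009/4 ≈ 1.8948e+6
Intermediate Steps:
j(p) = p^(3/2)
d = 1440 (d = 939 + 501 = 1440)
q(C) = -C/6
L = -127/2 (L = -⅙*(-3) - 16^(3/2) = ½ - 1*64 = ½ - 64 = -127/2 ≈ -63.500)
(L + d)² = (-127/2 + 1440)² = (2753/2)² = 7579009/4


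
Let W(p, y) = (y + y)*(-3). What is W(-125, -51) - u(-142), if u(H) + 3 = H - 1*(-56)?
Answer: 395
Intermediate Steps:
W(p, y) = -6*y (W(p, y) = (2*y)*(-3) = -6*y)
u(H) = 53 + H (u(H) = -3 + (H - 1*(-56)) = -3 + (H + 56) = -3 + (56 + H) = 53 + H)
W(-125, -51) - u(-142) = -6*(-51) - (53 - 142) = 306 - 1*(-89) = 306 + 89 = 395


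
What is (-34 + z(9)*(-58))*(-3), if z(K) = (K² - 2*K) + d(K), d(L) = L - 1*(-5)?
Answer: 13500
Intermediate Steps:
d(L) = 5 + L (d(L) = L + 5 = 5 + L)
z(K) = 5 + K² - K (z(K) = (K² - 2*K) + (5 + K) = 5 + K² - K)
(-34 + z(9)*(-58))*(-3) = (-34 + (5 + 9² - 1*9)*(-58))*(-3) = (-34 + (5 + 81 - 9)*(-58))*(-3) = (-34 + 77*(-58))*(-3) = (-34 - 4466)*(-3) = -4500*(-3) = 13500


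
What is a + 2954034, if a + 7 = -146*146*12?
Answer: 2698235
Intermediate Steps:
a = -255799 (a = -7 - 146*146*12 = -7 - 21316*12 = -7 - 255792 = -255799)
a + 2954034 = -255799 + 2954034 = 2698235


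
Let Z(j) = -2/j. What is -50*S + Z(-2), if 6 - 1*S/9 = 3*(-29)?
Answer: -41849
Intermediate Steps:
S = 837 (S = 54 - 27*(-29) = 54 - 9*(-87) = 54 + 783 = 837)
-50*S + Z(-2) = -50*837 - 2/(-2) = -41850 - 2*(-½) = -41850 + 1 = -41849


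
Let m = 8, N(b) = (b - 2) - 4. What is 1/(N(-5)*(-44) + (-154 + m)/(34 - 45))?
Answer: 11/5470 ≈ 0.0020110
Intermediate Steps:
N(b) = -6 + b (N(b) = (-2 + b) - 4 = -6 + b)
1/(N(-5)*(-44) + (-154 + m)/(34 - 45)) = 1/((-6 - 5)*(-44) + (-154 + 8)/(34 - 45)) = 1/(-11*(-44) - 146/(-11)) = 1/(484 - 146*(-1/11)) = 1/(484 + 146/11) = 1/(5470/11) = 11/5470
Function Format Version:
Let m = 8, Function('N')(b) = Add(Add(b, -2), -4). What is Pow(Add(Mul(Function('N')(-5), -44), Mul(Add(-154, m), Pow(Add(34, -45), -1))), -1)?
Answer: Rational(11, 5470) ≈ 0.0020110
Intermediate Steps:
Function('N')(b) = Add(-6, b) (Function('N')(b) = Add(Add(-2, b), -4) = Add(-6, b))
Pow(Add(Mul(Function('N')(-5), -44), Mul(Add(-154, m), Pow(Add(34, -45), -1))), -1) = Pow(Add(Mul(Add(-6, -5), -44), Mul(Add(-154, 8), Pow(Add(34, -45), -1))), -1) = Pow(Add(Mul(-11, -44), Mul(-146, Pow(-11, -1))), -1) = Pow(Add(484, Mul(-146, Rational(-1, 11))), -1) = Pow(Add(484, Rational(146, 11)), -1) = Pow(Rational(5470, 11), -1) = Rational(11, 5470)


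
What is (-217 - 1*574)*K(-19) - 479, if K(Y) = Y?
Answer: 14550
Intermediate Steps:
(-217 - 1*574)*K(-19) - 479 = (-217 - 1*574)*(-19) - 479 = (-217 - 574)*(-19) - 479 = -791*(-19) - 479 = 15029 - 479 = 14550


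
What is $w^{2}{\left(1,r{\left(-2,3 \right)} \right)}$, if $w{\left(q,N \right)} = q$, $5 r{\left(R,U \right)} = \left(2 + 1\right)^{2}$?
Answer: $1$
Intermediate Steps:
$r{\left(R,U \right)} = \frac{9}{5}$ ($r{\left(R,U \right)} = \frac{\left(2 + 1\right)^{2}}{5} = \frac{3^{2}}{5} = \frac{1}{5} \cdot 9 = \frac{9}{5}$)
$w^{2}{\left(1,r{\left(-2,3 \right)} \right)} = 1^{2} = 1$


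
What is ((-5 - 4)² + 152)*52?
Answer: 12116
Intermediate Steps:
((-5 - 4)² + 152)*52 = ((-9)² + 152)*52 = (81 + 152)*52 = 233*52 = 12116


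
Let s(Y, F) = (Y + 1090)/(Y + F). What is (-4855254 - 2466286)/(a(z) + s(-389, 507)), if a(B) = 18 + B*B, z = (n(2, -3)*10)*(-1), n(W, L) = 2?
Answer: -172788344/10005 ≈ -17270.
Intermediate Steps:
s(Y, F) = (1090 + Y)/(F + Y)
z = -20 (z = (2*10)*(-1) = 20*(-1) = -20)
a(B) = 18 + B²
(-4855254 - 2466286)/(a(z) + s(-389, 507)) = (-4855254 - 2466286)/((18 + (-20)²) + (1090 - 389)/(507 - 389)) = -7321540/((18 + 400) + 701/118) = -7321540/(418 + (1/118)*701) = -7321540/(418 + 701/118) = -7321540/50025/118 = -7321540*118/50025 = -172788344/10005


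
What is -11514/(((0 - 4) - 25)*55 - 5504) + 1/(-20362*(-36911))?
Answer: 8653712645047/5335479070418 ≈ 1.6219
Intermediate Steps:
-11514/(((0 - 4) - 25)*55 - 5504) + 1/(-20362*(-36911)) = -11514/((-4 - 25)*55 - 5504) - 1/20362*(-1/36911) = -11514/(-29*55 - 5504) + 1/751581782 = -11514/(-1595 - 5504) + 1/751581782 = -11514/(-7099) + 1/751581782 = -11514*(-1/7099) + 1/751581782 = 11514/7099 + 1/751581782 = 8653712645047/5335479070418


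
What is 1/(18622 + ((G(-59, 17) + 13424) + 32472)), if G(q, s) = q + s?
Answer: 1/64476 ≈ 1.5510e-5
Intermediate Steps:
1/(18622 + ((G(-59, 17) + 13424) + 32472)) = 1/(18622 + (((-59 + 17) + 13424) + 32472)) = 1/(18622 + ((-42 + 13424) + 32472)) = 1/(18622 + (13382 + 32472)) = 1/(18622 + 45854) = 1/64476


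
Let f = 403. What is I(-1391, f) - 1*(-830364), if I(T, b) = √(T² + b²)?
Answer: 830364 + 13*√12410 ≈ 8.3181e+5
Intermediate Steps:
I(-1391, f) - 1*(-830364) = √((-1391)² + 403²) - 1*(-830364) = √(1934881 + 162409) + 830364 = √2097290 + 830364 = 13*√12410 + 830364 = 830364 + 13*√12410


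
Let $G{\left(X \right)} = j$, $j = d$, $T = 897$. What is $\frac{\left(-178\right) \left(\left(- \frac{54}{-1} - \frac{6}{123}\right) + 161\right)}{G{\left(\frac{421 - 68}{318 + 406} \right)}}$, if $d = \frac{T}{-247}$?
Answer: $\frac{29805566}{2829} \approx 10536.0$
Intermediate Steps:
$d = - \frac{69}{19}$ ($d = \frac{897}{-247} = 897 \left(- \frac{1}{247}\right) = - \frac{69}{19} \approx -3.6316$)
$j = - \frac{69}{19} \approx -3.6316$
$G{\left(X \right)} = - \frac{69}{19}$
$\frac{\left(-178\right) \left(\left(- \frac{54}{-1} - \frac{6}{123}\right) + 161\right)}{G{\left(\frac{421 - 68}{318 + 406} \right)}} = \frac{\left(-178\right) \left(\left(- \frac{54}{-1} - \frac{6}{123}\right) + 161\right)}{- \frac{69}{19}} = - 178 \left(\left(\left(-54\right) \left(-1\right) - \frac{2}{41}\right) + 161\right) \left(- \frac{19}{69}\right) = - 178 \left(\left(54 - \frac{2}{41}\right) + 161\right) \left(- \frac{19}{69}\right) = - 178 \left(\frac{2212}{41} + 161\right) \left(- \frac{19}{69}\right) = \left(-178\right) \frac{8813}{41} \left(- \frac{19}{69}\right) = \left(- \frac{1568714}{41}\right) \left(- \frac{19}{69}\right) = \frac{29805566}{2829}$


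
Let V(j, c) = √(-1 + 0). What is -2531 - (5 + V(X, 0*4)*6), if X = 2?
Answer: -2536 - 6*I ≈ -2536.0 - 6.0*I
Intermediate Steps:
V(j, c) = I (V(j, c) = √(-1) = I)
-2531 - (5 + V(X, 0*4)*6) = -2531 - (5 + I*6) = -2531 - (5 + 6*I) = -2531 + (-5 - 6*I) = -2536 - 6*I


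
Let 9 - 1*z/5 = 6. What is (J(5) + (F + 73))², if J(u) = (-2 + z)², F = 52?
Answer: 86436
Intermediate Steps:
z = 15 (z = 45 - 5*6 = 45 - 30 = 15)
J(u) = 169 (J(u) = (-2 + 15)² = 13² = 169)
(J(5) + (F + 73))² = (169 + (52 + 73))² = (169 + 125)² = 294² = 86436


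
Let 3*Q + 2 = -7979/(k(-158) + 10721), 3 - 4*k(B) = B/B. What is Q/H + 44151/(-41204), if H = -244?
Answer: -172645418375/161687339076 ≈ -1.0678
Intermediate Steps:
k(B) = ½ (k(B) = ¾ - B/(4*B) = ¾ - ¼*1 = ¾ - ¼ = ½)
Q = -58844/64329 (Q = -⅔ + (-7979/(½ + 10721))/3 = -⅔ + (-7979/21443/2)/3 = -⅔ + (-7979*2/21443)/3 = -⅔ + (⅓)*(-15958/21443) = -⅔ - 15958/64329 = -58844/64329 ≈ -0.91473)
Q/H + 44151/(-41204) = -58844/64329/(-244) + 44151/(-41204) = -58844/64329*(-1/244) + 44151*(-1/41204) = 14711/3924069 - 44151/41204 = -172645418375/161687339076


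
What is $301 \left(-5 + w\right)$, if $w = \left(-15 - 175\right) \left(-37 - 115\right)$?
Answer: $8691375$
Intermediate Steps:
$w = 28880$ ($w = \left(-190\right) \left(-152\right) = 28880$)
$301 \left(-5 + w\right) = 301 \left(-5 + 28880\right) = 301 \cdot 28875 = 8691375$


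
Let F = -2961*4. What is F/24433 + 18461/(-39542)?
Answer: -919393061/966129686 ≈ -0.95162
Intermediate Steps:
F = -11844
F/24433 + 18461/(-39542) = -11844/24433 + 18461/(-39542) = -11844*1/24433 + 18461*(-1/39542) = -11844/24433 - 18461/39542 = -919393061/966129686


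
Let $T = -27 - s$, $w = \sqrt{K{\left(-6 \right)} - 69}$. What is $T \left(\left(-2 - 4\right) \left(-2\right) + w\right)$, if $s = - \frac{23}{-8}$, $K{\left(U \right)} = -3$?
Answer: $- \frac{717}{2} - \frac{717 i \sqrt{2}}{4} \approx -358.5 - 253.5 i$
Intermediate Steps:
$s = \frac{23}{8}$ ($s = \left(-23\right) \left(- \frac{1}{8}\right) = \frac{23}{8} \approx 2.875$)
$w = 6 i \sqrt{2}$ ($w = \sqrt{-3 - 69} = \sqrt{-72} = 6 i \sqrt{2} \approx 8.4853 i$)
$T = - \frac{239}{8}$ ($T = -27 - \frac{23}{8} = - \frac{239}{8} \approx -29.875$)
$T \left(\left(-2 - 4\right) \left(-2\right) + w\right) = - \frac{239 \left(\left(-2 - 4\right) \left(-2\right) + 6 i \sqrt{2}\right)}{8} = - \frac{239 \left(\left(-6\right) \left(-2\right) + 6 i \sqrt{2}\right)}{8} = - \frac{239 \left(12 + 6 i \sqrt{2}\right)}{8} = - \frac{717}{2} - \frac{717 i \sqrt{2}}{4}$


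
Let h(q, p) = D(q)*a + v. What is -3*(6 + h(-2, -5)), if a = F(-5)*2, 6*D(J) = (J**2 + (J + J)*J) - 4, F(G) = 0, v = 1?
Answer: -21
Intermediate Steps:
D(J) = -2/3 + J**2/2 (D(J) = ((J**2 + (J + J)*J) - 4)/6 = ((J**2 + (2*J)*J) - 4)/6 = ((J**2 + 2*J**2) - 4)/6 = (3*J**2 - 4)/6 = (-4 + 3*J**2)/6 = -2/3 + J**2/2)
a = 0 (a = 0*2 = 0)
h(q, p) = 1 (h(q, p) = (-2/3 + q**2/2)*0 + 1 = 0 + 1 = 1)
-3*(6 + h(-2, -5)) = -3*(6 + 1) = -3*7 = -21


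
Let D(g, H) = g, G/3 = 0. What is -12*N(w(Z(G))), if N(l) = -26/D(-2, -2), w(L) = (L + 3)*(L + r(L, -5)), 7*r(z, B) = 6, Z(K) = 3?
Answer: -156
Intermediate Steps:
G = 0 (G = 3*0 = 0)
r(z, B) = 6/7 (r(z, B) = (⅐)*6 = 6/7)
w(L) = (3 + L)*(6/7 + L) (w(L) = (L + 3)*(L + 6/7) = (3 + L)*(6/7 + L))
N(l) = 13 (N(l) = -26/(-2) = -26*(-½) = 13)
-12*N(w(Z(G))) = -12*13 = -156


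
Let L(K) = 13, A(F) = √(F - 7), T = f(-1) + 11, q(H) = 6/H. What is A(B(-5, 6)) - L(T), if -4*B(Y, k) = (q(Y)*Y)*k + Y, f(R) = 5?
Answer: -13 + I*√59/2 ≈ -13.0 + 3.8406*I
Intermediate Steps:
B(Y, k) = -3*k/2 - Y/4 (B(Y, k) = -(((6/Y)*Y)*k + Y)/4 = -(6*k + Y)/4 = -(Y + 6*k)/4 = -3*k/2 - Y/4)
T = 16 (T = 5 + 11 = 16)
A(F) = √(-7 + F)
A(B(-5, 6)) - L(T) = √(-7 + (-3/2*6 - ¼*(-5))) - 1*13 = √(-7 + (-9 + 5/4)) - 13 = √(-7 - 31/4) - 13 = √(-59/4) - 13 = I*√59/2 - 13 = -13 + I*√59/2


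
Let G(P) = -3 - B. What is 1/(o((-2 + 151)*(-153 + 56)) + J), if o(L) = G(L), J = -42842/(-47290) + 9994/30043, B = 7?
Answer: -710366735/6223808117 ≈ -0.11414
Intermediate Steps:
G(P) = -10 (G(P) = -3 - 1*7 = -3 - 7 = -10)
J = 879859233/710366735 (J = -42842*(-1/47290) + 9994*(1/30043) = 21421/23645 + 9994/30043 = 879859233/710366735 ≈ 1.2386)
o(L) = -10
1/(o((-2 + 151)*(-153 + 56)) + J) = 1/(-10 + 879859233/710366735) = 1/(-6223808117/710366735) = -710366735/6223808117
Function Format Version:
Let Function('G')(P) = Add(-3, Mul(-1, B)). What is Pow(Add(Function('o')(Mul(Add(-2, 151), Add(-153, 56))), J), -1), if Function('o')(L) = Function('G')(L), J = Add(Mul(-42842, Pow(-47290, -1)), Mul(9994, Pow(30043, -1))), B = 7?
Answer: Rational(-710366735, 6223808117) ≈ -0.11414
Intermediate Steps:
Function('G')(P) = -10 (Function('G')(P) = Add(-3, Mul(-1, 7)) = Add(-3, -7) = -10)
J = Rational(879859233, 710366735) (J = Add(Mul(-42842, Rational(-1, 47290)), Mul(9994, Rational(1, 30043))) = Add(Rational(21421, 23645), Rational(9994, 30043)) = Rational(879859233, 710366735) ≈ 1.2386)
Function('o')(L) = -10
Pow(Add(Function('o')(Mul(Add(-2, 151), Add(-153, 56))), J), -1) = Pow(Add(-10, Rational(879859233, 710366735)), -1) = Pow(Rational(-6223808117, 710366735), -1) = Rational(-710366735, 6223808117)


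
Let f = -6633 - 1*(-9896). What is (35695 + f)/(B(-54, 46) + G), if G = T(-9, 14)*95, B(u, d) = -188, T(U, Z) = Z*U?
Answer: -19479/6079 ≈ -3.2043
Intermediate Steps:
T(U, Z) = U*Z
G = -11970 (G = -9*14*95 = -126*95 = -11970)
f = 3263 (f = -6633 + 9896 = 3263)
(35695 + f)/(B(-54, 46) + G) = (35695 + 3263)/(-188 - 11970) = 38958/(-12158) = 38958*(-1/12158) = -19479/6079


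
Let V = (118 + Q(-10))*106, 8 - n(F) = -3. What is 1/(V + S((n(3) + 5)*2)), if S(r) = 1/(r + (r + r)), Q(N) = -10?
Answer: 96/1099009 ≈ 8.7351e-5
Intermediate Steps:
n(F) = 11 (n(F) = 8 - 1*(-3) = 8 + 3 = 11)
S(r) = 1/(3*r) (S(r) = 1/(r + 2*r) = 1/(3*r))
V = 11448 (V = (118 - 10)*106 = 108*106 = 11448)
1/(V + S((n(3) + 5)*2)) = 1/(11448 + 1/(3*(((11 + 5)*2)))) = 1/(11448 + 1/(3*((16*2)))) = 1/(11448 + (⅓)/32) = 1/(11448 + (⅓)*(1/32)) = 1/(11448 + 1/96) = 1/(1099009/96) = 96/1099009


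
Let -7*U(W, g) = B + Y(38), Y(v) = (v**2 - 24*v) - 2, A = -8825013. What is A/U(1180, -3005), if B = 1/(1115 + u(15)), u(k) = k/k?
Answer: 68941001556/591481 ≈ 1.1656e+5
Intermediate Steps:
u(k) = 1
Y(v) = -2 + v**2 - 24*v
B = 1/1116 (B = 1/(1115 + 1) = 1/1116 ≈ 0.00089606)
U(W, g) = -591481/7812 (U(W, g) = -(1/1116 + (-2 + 38**2 - 24*38))/7 = -(1/1116 + (-2 + 1444 - 912))/7 = -(1/1116 + 530)/7 = -1/7*591481/1116 = -591481/7812)
A/U(1180, -3005) = -8825013/(-591481/7812) = -8825013*(-7812/591481) = 68941001556/591481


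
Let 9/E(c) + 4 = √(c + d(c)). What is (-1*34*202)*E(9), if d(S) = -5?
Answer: 30906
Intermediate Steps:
E(c) = 9/(-4 + √(-5 + c)) (E(c) = 9/(-4 + √(c - 5)) = 9/(-4 + √(-5 + c)))
(-1*34*202)*E(9) = (-1*34*202)*(9/(-4 + √(-5 + 9))) = (-34*202)*(9/(-4 + √4)) = -61812/(-4 + 2) = -61812/(-2) = -61812*(-1)/2 = -6868*(-9/2) = 30906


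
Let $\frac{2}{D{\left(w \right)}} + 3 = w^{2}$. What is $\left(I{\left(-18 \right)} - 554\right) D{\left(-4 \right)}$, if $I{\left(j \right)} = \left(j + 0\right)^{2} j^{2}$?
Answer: $\frac{208844}{13} \approx 16065.0$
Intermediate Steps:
$D{\left(w \right)} = \frac{2}{-3 + w^{2}}$
$I{\left(j \right)} = j^{4}$ ($I{\left(j \right)} = j^{2} j^{2} = j^{4}$)
$\left(I{\left(-18 \right)} - 554\right) D{\left(-4 \right)} = \left(\left(-18\right)^{4} - 554\right) \frac{2}{-3 + \left(-4\right)^{2}} = \left(104976 - 554\right) \frac{2}{-3 + 16} = 104422 \cdot \frac{2}{13} = \frac{208844}{13}$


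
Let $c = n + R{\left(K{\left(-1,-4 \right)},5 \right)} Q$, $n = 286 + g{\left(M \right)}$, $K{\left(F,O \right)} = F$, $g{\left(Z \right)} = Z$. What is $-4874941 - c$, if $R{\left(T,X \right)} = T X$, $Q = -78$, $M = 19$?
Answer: $-4875636$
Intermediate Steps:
$n = 305$ ($n = 286 + 19 = 305$)
$c = 695$ ($c = 305 + \left(-1\right) 5 \left(-78\right) = 305 - -390 = 305 + 390 = 695$)
$-4874941 - c = -4874941 - 695 = -4875636$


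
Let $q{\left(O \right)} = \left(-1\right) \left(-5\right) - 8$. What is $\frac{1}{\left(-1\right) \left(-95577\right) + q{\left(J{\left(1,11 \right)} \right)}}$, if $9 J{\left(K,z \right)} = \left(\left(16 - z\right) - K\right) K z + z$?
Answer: $\frac{1}{95574} \approx 1.0463 \cdot 10^{-5}$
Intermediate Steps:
$J{\left(K,z \right)} = \frac{z}{9} + \frac{K z \left(16 - K - z\right)}{9}$ ($J{\left(K,z \right)} = \frac{\left(\left(16 - z\right) - K\right) K z + z}{9} = \frac{\left(16 - K - z\right) K z + z}{9} = \frac{K \left(16 - K - z\right) z + z}{9} = \frac{K z \left(16 - K - z\right) + z}{9} = \frac{z + K z \left(16 - K - z\right)}{9} = \frac{z}{9} + \frac{K z \left(16 - K - z\right)}{9}$)
$q{\left(O \right)} = -3$ ($q{\left(O \right)} = 5 - 8 = -3$)
$\frac{1}{\left(-1\right) \left(-95577\right) + q{\left(J{\left(1,11 \right)} \right)}} = \frac{1}{\left(-1\right) \left(-95577\right) - 3} = \frac{1}{95577 - 3} = \frac{1}{95574}$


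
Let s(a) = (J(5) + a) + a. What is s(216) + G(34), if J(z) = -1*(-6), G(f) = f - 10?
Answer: 462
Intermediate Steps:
G(f) = -10 + f
J(z) = 6
s(a) = 6 + 2*a (s(a) = (6 + a) + a = 6 + 2*a)
s(216) + G(34) = (6 + 2*216) + (-10 + 34) = (6 + 432) + 24 = 438 + 24 = 462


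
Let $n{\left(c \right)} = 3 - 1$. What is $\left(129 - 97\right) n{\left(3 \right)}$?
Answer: $64$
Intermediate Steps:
$n{\left(c \right)} = 2$
$\left(129 - 97\right) n{\left(3 \right)} = \left(129 - 97\right) 2 = 32 \cdot 2 = 64$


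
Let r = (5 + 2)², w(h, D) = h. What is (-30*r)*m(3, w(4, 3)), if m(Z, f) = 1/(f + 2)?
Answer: -245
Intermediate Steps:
m(Z, f) = 1/(2 + f)
r = 49 (r = 7² = 49)
(-30*r)*m(3, w(4, 3)) = (-30*49)/(2 + 4) = -1470/6 = -1470*⅙ = -245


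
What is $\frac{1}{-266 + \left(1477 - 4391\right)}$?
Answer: $- \frac{1}{3180} \approx -0.00031447$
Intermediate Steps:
$\frac{1}{-266 + \left(1477 - 4391\right)} = \frac{1}{-266 - 2914} = \frac{1}{-3180} = - \frac{1}{3180}$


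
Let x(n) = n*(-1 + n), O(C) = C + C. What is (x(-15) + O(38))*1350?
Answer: 426600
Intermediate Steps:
O(C) = 2*C
(x(-15) + O(38))*1350 = (-15*(-1 - 15) + 2*38)*1350 = (-15*(-16) + 76)*1350 = (240 + 76)*1350 = 316*1350 = 426600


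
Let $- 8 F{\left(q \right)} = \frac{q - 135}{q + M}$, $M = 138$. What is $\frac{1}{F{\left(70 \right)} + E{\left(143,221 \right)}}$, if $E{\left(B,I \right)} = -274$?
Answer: $- \frac{128}{35067} \approx -0.0036502$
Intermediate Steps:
$F{\left(q \right)} = - \frac{-135 + q}{8 \left(138 + q\right)}$ ($F{\left(q \right)} = - \frac{\left(q - 135\right) \frac{1}{q + 138}}{8} = - \frac{\left(-135 + q\right) \frac{1}{138 + q}}{8} = - \frac{\frac{1}{138 + q} \left(-135 + q\right)}{8} = - \frac{-135 + q}{8 \left(138 + q\right)}$)
$\frac{1}{F{\left(70 \right)} + E{\left(143,221 \right)}} = \frac{1}{\frac{135 - 70}{8 \left(138 + 70\right)} - 274} = \frac{1}{\frac{135 - 70}{8 \cdot 208} - 274} = \frac{1}{\frac{1}{8} \cdot \frac{1}{208} \cdot 65 - 274} = \frac{1}{\frac{5}{128} - 274} = \frac{1}{- \frac{35067}{128}} = - \frac{128}{35067}$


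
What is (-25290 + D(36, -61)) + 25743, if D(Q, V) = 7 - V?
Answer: 521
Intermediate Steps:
(-25290 + D(36, -61)) + 25743 = (-25290 + (7 - 1*(-61))) + 25743 = (-25290 + (7 + 61)) + 25743 = (-25290 + 68) + 25743 = -25222 + 25743 = 521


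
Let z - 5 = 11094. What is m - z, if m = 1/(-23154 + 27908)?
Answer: -52764645/4754 ≈ -11099.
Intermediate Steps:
z = 11099 (z = 5 + 11094 = 11099)
m = 1/4754 ≈ 0.00021035
m - z = 1/4754 - 1*11099 = 1/4754 - 11099 = -52764645/4754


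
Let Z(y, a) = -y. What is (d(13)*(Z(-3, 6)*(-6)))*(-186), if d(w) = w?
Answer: 43524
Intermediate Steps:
(d(13)*(Z(-3, 6)*(-6)))*(-186) = (13*(-1*(-3)*(-6)))*(-186) = (13*(3*(-6)))*(-186) = (13*(-18))*(-186) = -234*(-186) = 43524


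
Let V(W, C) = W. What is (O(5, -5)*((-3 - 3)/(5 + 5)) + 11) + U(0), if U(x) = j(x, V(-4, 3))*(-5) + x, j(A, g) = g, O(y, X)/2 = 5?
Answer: 25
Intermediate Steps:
O(y, X) = 10 (O(y, X) = 2*5 = 10)
U(x) = 20 + x (U(x) = -4*(-5) + x = 20 + x)
(O(5, -5)*((-3 - 3)/(5 + 5)) + 11) + U(0) = (10*((-3 - 3)/(5 + 5)) + 11) + (20 + 0) = (10*(-6/10) + 11) + 20 = (10*(-6*⅒) + 11) + 20 = (10*(-⅗) + 11) + 20 = (-6 + 11) + 20 = 5 + 20 = 25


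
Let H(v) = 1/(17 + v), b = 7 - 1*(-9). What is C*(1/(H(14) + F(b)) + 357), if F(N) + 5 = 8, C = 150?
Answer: 2519175/47 ≈ 53599.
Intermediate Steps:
b = 16 (b = 7 + 9 = 16)
F(N) = 3 (F(N) = -5 + 8 = 3)
C*(1/(H(14) + F(b)) + 357) = 150*(1/(1/(17 + 14) + 3) + 357) = 150*(1/(1/31 + 3) + 357) = 150*(1/(94/31) + 357) = 150*(31/94 + 357) = 150*(33589/94) = 2519175/47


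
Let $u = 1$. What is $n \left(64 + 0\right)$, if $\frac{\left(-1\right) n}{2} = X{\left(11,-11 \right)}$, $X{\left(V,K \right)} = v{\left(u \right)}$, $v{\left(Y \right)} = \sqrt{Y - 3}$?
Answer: $- 128 i \sqrt{2} \approx - 181.02 i$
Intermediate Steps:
$v{\left(Y \right)} = \sqrt{-3 + Y}$
$X{\left(V,K \right)} = i \sqrt{2}$ ($X{\left(V,K \right)} = \sqrt{-3 + 1} = \sqrt{-2} = i \sqrt{2}$)
$n = - 2 i \sqrt{2} \approx - 2.8284 i$
$n \left(64 + 0\right) = - 2 i \sqrt{2} \left(64 + 0\right) = - 2 i \sqrt{2} \cdot 64 = - 128 i \sqrt{2}$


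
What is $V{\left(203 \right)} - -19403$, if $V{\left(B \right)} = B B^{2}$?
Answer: $8384830$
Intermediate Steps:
$V{\left(B \right)} = B^{3}$
$V{\left(203 \right)} - -19403 = 203^{3} - -19403 = 8365427 + 19403 = 8384830$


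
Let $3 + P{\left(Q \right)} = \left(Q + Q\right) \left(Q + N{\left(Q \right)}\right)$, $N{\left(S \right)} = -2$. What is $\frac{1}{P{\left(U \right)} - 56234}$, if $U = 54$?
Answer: $- \frac{1}{50621} \approx -1.9755 \cdot 10^{-5}$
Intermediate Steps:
$P{\left(Q \right)} = -3 + 2 Q \left(-2 + Q\right)$ ($P{\left(Q \right)} = -3 + \left(Q + Q\right) \left(Q - 2\right) = -3 + 2 Q \left(-2 + Q\right)$)
$\frac{1}{P{\left(U \right)} - 56234} = \frac{1}{\left(-3 - 216 + 2 \cdot 54^{2}\right) - 56234} = \frac{1}{\left(-3 - 216 + 2 \cdot 2916\right) - 56234} = \frac{1}{\left(-3 - 216 + 5832\right) - 56234} = \frac{1}{5613 - 56234} = \frac{1}{-50621} = - \frac{1}{50621}$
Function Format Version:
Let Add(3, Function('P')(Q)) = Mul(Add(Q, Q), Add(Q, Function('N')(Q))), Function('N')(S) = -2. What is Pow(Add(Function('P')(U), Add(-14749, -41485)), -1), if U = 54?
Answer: Rational(-1, 50621) ≈ -1.9755e-5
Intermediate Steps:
Function('P')(Q) = Add(-3, Mul(2, Q, Add(-2, Q))) (Function('P')(Q) = Add(-3, Mul(Add(Q, Q), Add(Q, -2))) = Add(-3, Mul(Mul(2, Q), Add(-2, Q))) = Add(-3, Mul(2, Q, Add(-2, Q))))
Pow(Add(Function('P')(U), Add(-14749, -41485)), -1) = Pow(Add(Add(-3, Mul(-4, 54), Mul(2, Pow(54, 2))), Add(-14749, -41485)), -1) = Pow(Add(Add(-3, -216, Mul(2, 2916)), -56234), -1) = Pow(Add(Add(-3, -216, 5832), -56234), -1) = Pow(Add(5613, -56234), -1) = Pow(-50621, -1) = Rational(-1, 50621)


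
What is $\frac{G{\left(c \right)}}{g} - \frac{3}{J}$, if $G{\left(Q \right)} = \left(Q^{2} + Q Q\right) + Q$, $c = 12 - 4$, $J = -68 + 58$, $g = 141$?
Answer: $\frac{1783}{1410} \approx 1.2645$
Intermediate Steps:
$J = -10$
$c = 8$
$G{\left(Q \right)} = Q + 2 Q^{2}$ ($G{\left(Q \right)} = \left(Q^{2} + Q^{2}\right) + Q = 2 Q^{2} + Q = Q + 2 Q^{2}$)
$\frac{G{\left(c \right)}}{g} - \frac{3}{J} = \frac{8 \left(1 + 2 \cdot 8\right)}{141} - \frac{3}{-10} = 8 \left(1 + 16\right) \frac{1}{141} - - \frac{3}{10} = 8 \cdot 17 \cdot \frac{1}{141} + \frac{3}{10} = 136 \cdot \frac{1}{141} + \frac{3}{10} = \frac{136}{141} + \frac{3}{10} = \frac{1783}{1410}$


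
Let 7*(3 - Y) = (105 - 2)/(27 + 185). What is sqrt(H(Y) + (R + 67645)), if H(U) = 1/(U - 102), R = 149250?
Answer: sqrt(4688095490592899)/147019 ≈ 465.72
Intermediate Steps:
Y = 4349/1484 (Y = 3 - (105 - 2)/(7*(27 + 185)) = 3 - 103/(7*212) = 3 - 1/7*103/212 = 3 - 103/1484 = 4349/1484 ≈ 2.9306)
H(U) = 1/(-102 + U)
sqrt(H(Y) + (R + 67645)) = sqrt(1/(-102 + 4349/1484) + (149250 + 67645)) = sqrt(1/(-147019/1484) + 216895) = sqrt(-1484/147019 + 216895) = sqrt(31887684521/147019) = sqrt(4688095490592899)/147019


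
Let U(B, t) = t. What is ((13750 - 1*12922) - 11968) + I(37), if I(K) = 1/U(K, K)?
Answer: -412179/37 ≈ -11140.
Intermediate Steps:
I(K) = 1/K
((13750 - 1*12922) - 11968) + I(37) = ((13750 - 1*12922) - 11968) + 1/37 = ((13750 - 12922) - 11968) + 1/37 = (828 - 11968) + 1/37 = -11140 + 1/37 = -412179/37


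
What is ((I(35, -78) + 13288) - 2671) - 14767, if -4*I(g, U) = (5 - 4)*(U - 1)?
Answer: -16521/4 ≈ -4130.3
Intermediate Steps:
I(g, U) = ¼ - U/4 (I(g, U) = -(5 - 4)*(U - 1)/4 = -(-1 + U)/4 = ¼ - U/4)
((I(35, -78) + 13288) - 2671) - 14767 = (((¼ - ¼*(-78)) + 13288) - 2671) - 14767 = (((¼ + 39/2) + 13288) - 2671) - 14767 = ((79/4 + 13288) - 2671) - 14767 = (53231/4 - 2671) - 14767 = 42547/4 - 14767 = -16521/4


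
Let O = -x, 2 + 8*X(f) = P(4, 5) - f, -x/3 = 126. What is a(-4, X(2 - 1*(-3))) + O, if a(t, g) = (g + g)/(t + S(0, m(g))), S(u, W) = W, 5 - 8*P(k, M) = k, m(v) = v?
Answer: 117668/311 ≈ 378.35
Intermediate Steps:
P(k, M) = 5/8 - k/8
x = -378 (x = -3*126 = -378)
X(f) = -15/64 - f/8 (X(f) = -¼ + ((5/8 - ⅛*4) - f)/8 = -¼ + ((5/8 - ½) - f)/8 = -¼ + (⅛ - f)/8 = -¼ + (1/64 - f/8) = -15/64 - f/8)
O = 378 (O = -1*(-378) = 378)
a(t, g) = 2*g/(g + t) (a(t, g) = (g + g)/(t + g) = (2*g)/(g + t) = 2*g/(g + t))
a(-4, X(2 - 1*(-3))) + O = 2*(-15/64 - (2 - 1*(-3))/8)/((-15/64 - (2 - 1*(-3))/8) - 4) + 378 = 2*(-15/64 - (2 + 3)/8)/((-15/64 - (2 + 3)/8) - 4) + 378 = 2*(-15/64 - ⅛*5)/((-15/64 - ⅛*5) - 4) + 378 = 2*(-15/64 - 5/8)/((-15/64 - 5/8) - 4) + 378 = 2*(-55/64)/(-55/64 - 4) + 378 = 2*(-55/64)/(-311/64) + 378 = 2*(-55/64)*(-64/311) + 378 = 110/311 + 378 = 117668/311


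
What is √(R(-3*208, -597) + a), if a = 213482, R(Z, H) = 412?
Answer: 3*√23766 ≈ 462.49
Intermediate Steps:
√(R(-3*208, -597) + a) = √(412 + 213482) = √213894 = 3*√23766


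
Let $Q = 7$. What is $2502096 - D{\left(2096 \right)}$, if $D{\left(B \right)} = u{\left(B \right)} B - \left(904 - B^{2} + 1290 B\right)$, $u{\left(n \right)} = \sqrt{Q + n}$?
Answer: $813624 - 2096 \sqrt{2103} \approx 7.1751 \cdot 10^{5}$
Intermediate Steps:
$u{\left(n \right)} = \sqrt{7 + n}$
$D{\left(B \right)} = -904 + B^{2} - 1290 B + B \sqrt{7 + B}$ ($D{\left(B \right)} = \sqrt{7 + B} B - \left(904 - B^{2} + 1290 B\right) = B \sqrt{7 + B} - \left(904 - B^{2} + 1290 B\right) = -904 + B^{2} - 1290 B + B \sqrt{7 + B}$)
$2502096 - D{\left(2096 \right)} = 2502096 - \left(-904 + 2096^{2} - 2703840 + 2096 \sqrt{7 + 2096}\right) = 2502096 - \left(-904 + 4393216 - 2703840 + 2096 \sqrt{2103}\right) = 2502096 - \left(1688472 + 2096 \sqrt{2103}\right) = 813624 - 2096 \sqrt{2103}$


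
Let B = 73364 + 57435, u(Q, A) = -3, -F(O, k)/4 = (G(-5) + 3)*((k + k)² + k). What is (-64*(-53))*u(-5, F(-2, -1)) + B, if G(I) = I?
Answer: 120623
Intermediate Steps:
F(O, k) = 8*k + 32*k² (F(O, k) = -4*(-5 + 3)*((k + k)² + k) = -(-8)*((2*k)² + k) = -(-8)*(4*k² + k) = -(-8)*(k + 4*k²) = -4*(-8*k² - 2*k) = 8*k + 32*k²)
B = 130799
(-64*(-53))*u(-5, F(-2, -1)) + B = -64*(-53)*(-3) + 130799 = 3392*(-3) + 130799 = -10176 + 130799 = 120623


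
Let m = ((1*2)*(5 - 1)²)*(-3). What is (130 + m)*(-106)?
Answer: -3604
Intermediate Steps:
m = -96 (m = (2*4²)*(-3) = (2*16)*(-3) = 32*(-3) = -96)
(130 + m)*(-106) = (130 - 96)*(-106) = 34*(-106) = -3604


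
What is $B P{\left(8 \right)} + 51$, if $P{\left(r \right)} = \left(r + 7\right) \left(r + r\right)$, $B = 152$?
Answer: $36531$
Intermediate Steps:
$P{\left(r \right)} = 2 r \left(7 + r\right)$ ($P{\left(r \right)} = \left(7 + r\right) 2 r = 2 r \left(7 + r\right)$)
$B P{\left(8 \right)} + 51 = 152 \cdot 2 \cdot 8 \left(7 + 8\right) + 51 = 152 \cdot 2 \cdot 8 \cdot 15 + 51 = 152 \cdot 240 + 51 = 36480 + 51 = 36531$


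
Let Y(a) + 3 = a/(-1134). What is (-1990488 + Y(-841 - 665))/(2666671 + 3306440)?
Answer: -376202548/1128917979 ≈ -0.33324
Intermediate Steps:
Y(a) = -3 - a/1134 (Y(a) = -3 + a/(-1134) = -3 + a*(-1/1134) = -3 - a/1134)
(-1990488 + Y(-841 - 665))/(2666671 + 3306440) = (-1990488 + (-3 - (-841 - 665)/1134))/(2666671 + 3306440) = (-1990488 + (-3 - 1/1134*(-1506)))/5973111 = (-1990488 + (-3 + 251/189))*(1/5973111) = (-1990488 - 316/189)*(1/5973111) = -376202548/189*1/5973111 = -376202548/1128917979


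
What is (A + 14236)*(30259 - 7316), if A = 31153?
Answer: 1041359827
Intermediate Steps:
(A + 14236)*(30259 - 7316) = (31153 + 14236)*(30259 - 7316) = 45389*22943 = 1041359827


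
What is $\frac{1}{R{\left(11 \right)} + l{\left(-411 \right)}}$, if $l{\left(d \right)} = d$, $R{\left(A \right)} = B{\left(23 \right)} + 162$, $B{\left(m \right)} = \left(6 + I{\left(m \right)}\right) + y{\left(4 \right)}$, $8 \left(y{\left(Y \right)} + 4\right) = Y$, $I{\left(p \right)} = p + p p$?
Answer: $\frac{2}{611} \approx 0.0032733$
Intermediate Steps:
$I{\left(p \right)} = p + p^{2}$
$y{\left(Y \right)} = -4 + \frac{Y}{8}$
$B{\left(m \right)} = \frac{5}{2} + m \left(1 + m\right)$ ($B{\left(m \right)} = \left(6 + m \left(1 + m\right)\right) + \left(-4 + \frac{1}{8} \cdot 4\right) = \left(6 + m \left(1 + m\right)\right) + \left(-4 + \frac{1}{2}\right) = \left(6 + m \left(1 + m\right)\right) - \frac{7}{2} = \frac{5}{2} + m \left(1 + m\right)$)
$R{\left(A \right)} = \frac{1433}{2}$ ($R{\left(A \right)} = \left(\frac{5}{2} + 23 + 23^{2}\right) + 162 = \left(\frac{5}{2} + 23 + 529\right) + 162 = \frac{1109}{2} + 162 = \frac{1433}{2}$)
$\frac{1}{R{\left(11 \right)} + l{\left(-411 \right)}} = \frac{1}{\frac{1433}{2} - 411} = \frac{1}{\frac{611}{2}} = \frac{2}{611}$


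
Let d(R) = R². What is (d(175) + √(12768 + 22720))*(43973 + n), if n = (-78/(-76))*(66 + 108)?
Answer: 25690700000/19 + 3355520*√2218/19 ≈ 1.3605e+9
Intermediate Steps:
n = 3393/19 (n = -78*(-1/76)*174 = (39/38)*174 = 3393/19 ≈ 178.58)
(d(175) + √(12768 + 22720))*(43973 + n) = (175² + √(12768 + 22720))*(43973 + 3393/19) = (30625 + √35488)*(838880/19) = (30625 + 4*√2218)*(838880/19) = 25690700000/19 + 3355520*√2218/19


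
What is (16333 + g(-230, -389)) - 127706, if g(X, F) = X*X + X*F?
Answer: 30997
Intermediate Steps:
g(X, F) = X² + F*X
(16333 + g(-230, -389)) - 127706 = (16333 - 230*(-389 - 230)) - 127706 = (16333 - 230*(-619)) - 127706 = (16333 + 142370) - 127706 = 158703 - 127706 = 30997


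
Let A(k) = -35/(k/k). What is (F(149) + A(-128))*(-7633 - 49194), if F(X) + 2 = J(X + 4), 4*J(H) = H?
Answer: -284135/4 ≈ -71034.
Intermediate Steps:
J(H) = H/4
F(X) = -1 + X/4 (F(X) = -2 + (X + 4)/4 = -2 + (4 + X)/4 = -2 + (1 + X/4) = -1 + X/4)
A(k) = -35 (A(k) = -35/1 = -35*1 = -35)
(F(149) + A(-128))*(-7633 - 49194) = ((-1 + (¼)*149) - 35)*(-7633 - 49194) = ((-1 + 149/4) - 35)*(-56827) = (145/4 - 35)*(-56827) = (5/4)*(-56827) = -284135/4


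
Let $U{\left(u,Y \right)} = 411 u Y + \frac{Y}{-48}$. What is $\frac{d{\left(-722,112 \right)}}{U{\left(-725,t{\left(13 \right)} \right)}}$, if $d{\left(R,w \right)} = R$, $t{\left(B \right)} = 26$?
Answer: $\frac{912}{9786127} \approx 9.3193 \cdot 10^{-5}$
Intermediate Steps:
$U{\left(u,Y \right)} = - \frac{Y}{48} + 411 Y u$ ($U{\left(u,Y \right)} = 411 Y u - \frac{Y}{48} = - \frac{Y}{48} + 411 Y u$)
$\frac{d{\left(-722,112 \right)}}{U{\left(-725,t{\left(13 \right)} \right)}} = - \frac{722}{\frac{1}{48} \cdot 26 \left(-1 + 19728 \left(-725\right)\right)} = - \frac{722}{\frac{1}{48} \cdot 26 \left(-1 - 14302800\right)} = - \frac{722}{\frac{1}{48} \cdot 26 \left(-14302801\right)} = - \frac{722}{- \frac{185936413}{24}} = \left(-722\right) \left(- \frac{24}{185936413}\right) = \frac{912}{9786127}$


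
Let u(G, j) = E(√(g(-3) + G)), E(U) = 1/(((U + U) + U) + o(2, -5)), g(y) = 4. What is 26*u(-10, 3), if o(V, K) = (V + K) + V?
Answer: -26/55 - 78*I*√6/55 ≈ -0.47273 - 3.4738*I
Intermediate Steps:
o(V, K) = K + 2*V (o(V, K) = (K + V) + V = K + 2*V)
E(U) = 1/(-1 + 3*U) (E(U) = 1/(((U + U) + U) + (-5 + 2*2)) = 1/((2*U + U) + (-5 + 4)) = 1/(3*U - 1) = 1/(-1 + 3*U))
u(G, j) = 1/(-1 + 3*√(4 + G))
26*u(-10, 3) = 26/(-1 + 3*√(4 - 10)) = 26/(-1 + 3*√(-6)) = 26/(-1 + 3*(I*√6)) = 26/(-1 + 3*I*√6)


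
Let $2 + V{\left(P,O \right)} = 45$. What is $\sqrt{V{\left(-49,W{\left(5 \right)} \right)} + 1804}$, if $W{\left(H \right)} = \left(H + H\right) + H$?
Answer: $\sqrt{1847} \approx 42.977$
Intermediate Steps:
$W{\left(H \right)} = 3 H$ ($W{\left(H \right)} = 2 H + H = 3 H$)
$V{\left(P,O \right)} = 43$ ($V{\left(P,O \right)} = -2 + 45 = 43$)
$\sqrt{V{\left(-49,W{\left(5 \right)} \right)} + 1804} = \sqrt{43 + 1804} = \sqrt{1847}$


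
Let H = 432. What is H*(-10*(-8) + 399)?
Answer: 206928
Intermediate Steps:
H*(-10*(-8) + 399) = 432*(-10*(-8) + 399) = 432*(80 + 399) = 432*479 = 206928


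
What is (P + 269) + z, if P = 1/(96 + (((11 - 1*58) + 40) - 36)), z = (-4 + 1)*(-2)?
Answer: 14576/53 ≈ 275.02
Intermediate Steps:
z = 6 (z = -3*(-2) = 6)
P = 1/53 (P = 1/(96 + (((11 - 58) + 40) - 36)) = 1/(96 + ((-47 + 40) - 36)) = 1/(96 + (-7 - 36)) = 1/(96 - 43) = 1/53 ≈ 0.018868)
(P + 269) + z = (1/53 + 269) + 6 = 14258/53 + 6 = 14576/53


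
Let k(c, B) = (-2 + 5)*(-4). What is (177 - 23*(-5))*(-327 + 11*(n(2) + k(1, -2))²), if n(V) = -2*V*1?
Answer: 726788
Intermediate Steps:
k(c, B) = -12 (k(c, B) = 3*(-4) = -12)
n(V) = -2*V
(177 - 23*(-5))*(-327 + 11*(n(2) + k(1, -2))²) = (177 - 23*(-5))*(-327 + 11*(-2*2 - 12)²) = (177 + 115)*(-327 + 11*(-4 - 12)²) = 292*(-327 + 11*(-16)²) = 292*(-327 + 11*256) = 292*(-327 + 2816) = 292*2489 = 726788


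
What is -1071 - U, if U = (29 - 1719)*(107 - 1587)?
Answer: -2502271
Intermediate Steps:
U = 2501200 (U = -1690*(-1480) = 2501200)
-1071 - U = -1071 - 1*2501200 = -1071 - 2501200 = -2502271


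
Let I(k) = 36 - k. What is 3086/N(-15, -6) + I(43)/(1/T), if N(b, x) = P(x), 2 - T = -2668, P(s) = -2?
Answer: -20233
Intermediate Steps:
T = 2670 (T = 2 - 1*(-2668) = 2 + 2668 = 2670)
N(b, x) = -2
3086/N(-15, -6) + I(43)/(1/T) = 3086/(-2) + (36 - 1*43)/(1/2670) = 3086*(-½) + (36 - 43)/(1/2670) = -1543 - 7*2670 = -1543 - 18690 = -20233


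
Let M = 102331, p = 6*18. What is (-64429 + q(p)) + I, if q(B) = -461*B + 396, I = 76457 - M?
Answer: -139695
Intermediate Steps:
p = 108
I = -25874 (I = 76457 - 1*102331 = 76457 - 102331 = -25874)
q(B) = 396 - 461*B
(-64429 + q(p)) + I = (-64429 + (396 - 461*108)) - 25874 = (-64429 + (396 - 49788)) - 25874 = (-64429 - 49392) - 25874 = -113821 - 25874 = -139695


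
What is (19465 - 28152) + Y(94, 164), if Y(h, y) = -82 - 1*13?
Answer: -8782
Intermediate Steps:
Y(h, y) = -95 (Y(h, y) = -82 - 13 = -95)
(19465 - 28152) + Y(94, 164) = (19465 - 28152) - 95 = -8687 - 95 = -8782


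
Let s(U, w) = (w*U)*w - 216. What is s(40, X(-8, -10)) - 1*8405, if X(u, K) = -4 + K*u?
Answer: 222419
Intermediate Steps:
s(U, w) = -216 + U*w² (s(U, w) = (U*w)*w - 216 = U*w² - 216 = -216 + U*w²)
s(40, X(-8, -10)) - 1*8405 = (-216 + 40*(-4 - 10*(-8))²) - 1*8405 = (-216 + 40*(-4 + 80)²) - 8405 = (-216 + 40*76²) - 8405 = (-216 + 40*5776) - 8405 = (-216 + 231040) - 8405 = 230824 - 8405 = 222419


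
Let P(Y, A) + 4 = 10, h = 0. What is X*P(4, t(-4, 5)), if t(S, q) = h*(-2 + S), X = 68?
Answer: 408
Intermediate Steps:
t(S, q) = 0 (t(S, q) = 0*(-2 + S) = 0)
P(Y, A) = 6 (P(Y, A) = -4 + 10 = 6)
X*P(4, t(-4, 5)) = 68*6 = 408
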